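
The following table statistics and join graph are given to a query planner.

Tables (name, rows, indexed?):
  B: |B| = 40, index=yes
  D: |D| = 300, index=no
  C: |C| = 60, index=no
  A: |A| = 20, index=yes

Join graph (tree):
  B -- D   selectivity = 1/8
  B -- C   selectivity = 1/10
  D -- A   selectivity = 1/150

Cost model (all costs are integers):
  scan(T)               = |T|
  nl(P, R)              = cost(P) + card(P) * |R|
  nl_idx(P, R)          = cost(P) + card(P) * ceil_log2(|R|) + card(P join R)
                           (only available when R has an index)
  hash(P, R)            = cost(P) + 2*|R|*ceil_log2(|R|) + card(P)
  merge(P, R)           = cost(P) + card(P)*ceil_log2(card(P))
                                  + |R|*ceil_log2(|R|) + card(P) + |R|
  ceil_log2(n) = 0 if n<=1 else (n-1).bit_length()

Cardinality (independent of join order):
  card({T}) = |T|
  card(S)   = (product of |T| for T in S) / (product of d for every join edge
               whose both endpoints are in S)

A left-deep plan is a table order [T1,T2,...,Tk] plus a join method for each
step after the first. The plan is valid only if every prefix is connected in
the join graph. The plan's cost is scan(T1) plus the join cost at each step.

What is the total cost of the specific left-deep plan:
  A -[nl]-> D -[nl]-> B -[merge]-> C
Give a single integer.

9840

step 1: scan A: cost=20, card=20
step 2: join D via nl
    card(P join D) = 20*300/(150) = 40
    cost = 20 + 20*300 = 6020
step 3: join B via nl
    card(P join B) = 40*40/(8) = 200
    cost = 6020 + 40*40 = 7620
step 4: join C via merge
    card(P join C) = 200*60/(10) = 1200
    cost = 7620 + 200*8 + 60*6 + 200 + 60 = 9840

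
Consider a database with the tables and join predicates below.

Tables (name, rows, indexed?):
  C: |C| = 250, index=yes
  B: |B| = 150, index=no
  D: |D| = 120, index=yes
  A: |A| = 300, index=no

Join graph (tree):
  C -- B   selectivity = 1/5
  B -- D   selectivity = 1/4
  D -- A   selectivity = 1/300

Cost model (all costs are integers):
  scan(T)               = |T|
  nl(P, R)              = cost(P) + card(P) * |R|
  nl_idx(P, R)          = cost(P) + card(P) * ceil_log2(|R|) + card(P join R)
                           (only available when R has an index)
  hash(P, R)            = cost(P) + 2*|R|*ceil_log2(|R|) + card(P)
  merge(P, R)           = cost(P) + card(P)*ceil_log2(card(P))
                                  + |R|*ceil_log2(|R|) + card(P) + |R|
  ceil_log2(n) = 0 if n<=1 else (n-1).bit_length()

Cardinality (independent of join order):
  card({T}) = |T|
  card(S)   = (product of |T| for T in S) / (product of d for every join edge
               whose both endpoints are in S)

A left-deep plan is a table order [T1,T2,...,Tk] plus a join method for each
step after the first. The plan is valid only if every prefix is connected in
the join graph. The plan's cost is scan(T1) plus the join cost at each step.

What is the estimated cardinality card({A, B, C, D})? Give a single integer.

225000

Tables in S: A(300), B(150), C(250), D(120)
Edges inside S: C-B(d=5), B-D(d=4), D-A(d=300)
numerator = 300 * 150 * 250 * 120 = 1350000000
denominator = 5 * 4 * 300 = 6000
card(S) = 1350000000 / 6000 = 225000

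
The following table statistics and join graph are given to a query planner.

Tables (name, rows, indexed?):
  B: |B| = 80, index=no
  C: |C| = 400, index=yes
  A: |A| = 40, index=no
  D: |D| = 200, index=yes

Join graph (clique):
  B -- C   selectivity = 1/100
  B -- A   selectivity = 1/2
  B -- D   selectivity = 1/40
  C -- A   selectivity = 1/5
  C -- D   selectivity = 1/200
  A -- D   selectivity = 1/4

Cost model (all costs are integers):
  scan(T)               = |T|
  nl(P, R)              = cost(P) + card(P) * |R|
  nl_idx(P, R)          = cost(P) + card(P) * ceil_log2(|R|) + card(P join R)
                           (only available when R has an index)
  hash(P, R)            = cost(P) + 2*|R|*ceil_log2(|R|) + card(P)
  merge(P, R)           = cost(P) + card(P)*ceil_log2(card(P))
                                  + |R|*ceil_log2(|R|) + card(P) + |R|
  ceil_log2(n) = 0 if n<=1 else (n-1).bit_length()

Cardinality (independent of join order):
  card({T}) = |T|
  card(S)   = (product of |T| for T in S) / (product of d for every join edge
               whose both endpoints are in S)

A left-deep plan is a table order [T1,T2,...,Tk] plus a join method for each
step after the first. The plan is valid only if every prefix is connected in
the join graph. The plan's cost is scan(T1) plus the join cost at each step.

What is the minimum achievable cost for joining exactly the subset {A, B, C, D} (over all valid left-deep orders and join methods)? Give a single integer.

4000

Selinger DP over subsets of {A,B,C,D}:
  {B}: scan cost=80, card=80
  {C}: scan cost=400, card=400
  {A}: scan cost=40, card=40
  {D}: scan cost=200, card=200
  {BC}: card=320; try (C,nl_idx)→1120, (B,hash)→1920, (C,merge)→4720, (B,merge)→5040, (C,hash)→7360, (C,nl)→32080 …(+1); best=1120 via (C,nl_idx)
  {AB}: card=1600; try (A,hash)→640, (B,merge)→960, (A,merge)→1000, (B,hash)→1200, (B,nl)→3240, (A,nl)→3280; best=640 via (A,hash)
  {BD}: card=400; try (D,nl_idx)→1120, (B,hash)→1520, (D,merge)→2520, (B,merge)→2640, (D,hash)→3360, (D,nl)→16080 …(+1); best=1120 via (D,nl_idx)
  {AC}: card=3200; try (A,hash)→1280, (C,nl_idx)→3600, (C,merge)→4320, (A,merge)→4680, (C,hash)→7280, (C,nl)→16040 …(+1); best=1280 via (A,hash)
  {CD}: card=400; try (C,nl_idx)→2400, (D,hash)→4000, (D,nl_idx)→4000, (C,merge)→6000, (D,merge)→6200, (C,hash)→7600 …(+2); best=2400 via (C,nl_idx)
  {AD}: card=2000; try (A,hash)→880, (D,merge)→2120, (A,merge)→2280, (D,nl_idx)→2360, (D,hash)→3280, (D,nl)→8040 …(+1); best=880 via (A,hash)
  {ABC}: card=1280; try (A,hash)→1920, (A,merge)→4600, (B,hash)→5600, (C,hash)→9440, (A,nl)→13920, (C,nl_idx)→16320 …(+4); best=1920 via (A,hash)
  {BCD}: card=8; try (D,nl_idx)→3688, (B,hash)→3920, (D,hash)→4640, (C,nl_idx)→4728, (D,merge)→6120, (B,merge)→7040 …(+5); best=3688 via (D,nl_idx)
  {ABD}: card=2000; try (A,hash)→2000, (B,hash)→4000, (A,merge)→5400, (D,hash)→5440, (D,nl_idx)→15440, (A,nl)→17120 …(+4); best=2000 via (A,hash)
  {ACD}: card=800; try (A,hash)→3280, (A,merge)→6680, (D,hash)→7680, (C,hash)→10080, (A,nl)→18400, (C,nl_idx)→19680 …(+5); best=3280 via (A,hash)
  {ABCD}: card=8; try (A,merge)→4000, (A,nl)→4008, (A,hash)→4176, (B,hash)→5200, (D,hash)→6400, (C,hash)→11200 …(+8); best=4000 via (A,merge)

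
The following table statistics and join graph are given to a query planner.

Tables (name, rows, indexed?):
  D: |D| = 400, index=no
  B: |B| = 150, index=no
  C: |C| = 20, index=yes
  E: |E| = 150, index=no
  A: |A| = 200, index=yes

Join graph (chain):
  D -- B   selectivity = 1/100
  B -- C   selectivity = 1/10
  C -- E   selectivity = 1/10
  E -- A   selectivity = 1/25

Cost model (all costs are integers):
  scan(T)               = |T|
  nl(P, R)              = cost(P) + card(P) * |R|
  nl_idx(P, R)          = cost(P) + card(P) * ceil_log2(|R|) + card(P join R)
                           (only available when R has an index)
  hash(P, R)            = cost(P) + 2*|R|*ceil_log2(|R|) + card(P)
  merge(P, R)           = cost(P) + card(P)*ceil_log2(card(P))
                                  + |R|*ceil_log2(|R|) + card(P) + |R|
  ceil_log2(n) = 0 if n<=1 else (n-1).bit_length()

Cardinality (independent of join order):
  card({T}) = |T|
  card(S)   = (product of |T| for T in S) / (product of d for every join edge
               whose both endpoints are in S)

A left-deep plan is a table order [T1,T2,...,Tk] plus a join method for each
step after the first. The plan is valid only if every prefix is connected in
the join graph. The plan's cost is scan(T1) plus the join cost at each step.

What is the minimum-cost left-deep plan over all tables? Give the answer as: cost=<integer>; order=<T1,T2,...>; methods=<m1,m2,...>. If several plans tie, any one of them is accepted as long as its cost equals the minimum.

cost=28800; order=D,B,C,E,A; methods=hash,hash,hash,hash

Selinger DP (subsets sized 1..n):
  {D}: scan cost=400, card=400
  {B}: scan cost=150, card=150
  {C}: scan cost=20, card=20
  {E}: scan cost=150, card=150
  {A}: scan cost=200, card=200
  {BD}: card=600; try (B,hash)→3200, (D,merge)→5500, (B,merge)→5750, (D,hash)→7500, (D,nl)→60150, (B,nl)→60400; best=3200 via (B,hash)
  {BC}: card=300; try (C,hash)→500, (C,nl_idx)→1200, (B,merge)→1490, (C,merge)→1620, (B,hash)→2440, (B,nl)→3020 …(+1); best=500 via (C,hash)
  {CE}: card=300; try (C,hash)→500, (C,nl_idx)→1200, (E,merge)→1490, (C,merge)→1620, (E,hash)→2440, (E,nl)→3020 …(+1); best=500 via (C,hash)
  {AE}: card=1200; try (A,nl_idx)→2550, (E,hash)→2800, (A,merge)→3300, (E,merge)→3350, (A,hash)→3500, (A,nl)→30150 …(+1); best=2550 via (A,nl_idx)
  {BCD}: card=1200; try (C,hash)→4000, (C,nl_idx)→7400, (D,merge)→7500, (D,hash)→8000, (C,merge)→9920, (C,nl)→15200 …(+1); best=4000 via (C,hash)
  {BCE}: card=4500; try (E,hash)→3200, (B,hash)→3200, (E,merge)→4850, (B,merge)→4850, (E,nl)→45500, (B,nl)→45500; best=3200 via (E,hash)
  {ACE}: card=2400; try (C,hash)→3950, (A,hash)→4000, (A,merge)→5300, (A,nl_idx)→5300, (C,nl_idx)→10950, (C,merge)→17070 …(+2); best=3950 via (C,hash)
  {BCDE}: card=18000; try (E,hash)→7600, (D,hash)→14900, (E,merge)→19750, (D,merge)→70200, (E,nl)→184000, (D,nl)→1803200; best=7600 via (E,hash)
  {ABCE}: card=36000; try (B,hash)→8750, (A,hash)→10900, (B,merge)→36500, (A,merge)→68000, (A,nl_idx)→75200, (B,nl)→363950 …(+1); best=8750 via (B,hash)
  {ABCDE}: card=144000; try (A,hash)→28800, (D,hash)→51950, (A,nl_idx)→295600, (A,merge)→297400, (D,merge)→624750, (A,nl)→3607600 …(+1); best=28800 via (A,hash)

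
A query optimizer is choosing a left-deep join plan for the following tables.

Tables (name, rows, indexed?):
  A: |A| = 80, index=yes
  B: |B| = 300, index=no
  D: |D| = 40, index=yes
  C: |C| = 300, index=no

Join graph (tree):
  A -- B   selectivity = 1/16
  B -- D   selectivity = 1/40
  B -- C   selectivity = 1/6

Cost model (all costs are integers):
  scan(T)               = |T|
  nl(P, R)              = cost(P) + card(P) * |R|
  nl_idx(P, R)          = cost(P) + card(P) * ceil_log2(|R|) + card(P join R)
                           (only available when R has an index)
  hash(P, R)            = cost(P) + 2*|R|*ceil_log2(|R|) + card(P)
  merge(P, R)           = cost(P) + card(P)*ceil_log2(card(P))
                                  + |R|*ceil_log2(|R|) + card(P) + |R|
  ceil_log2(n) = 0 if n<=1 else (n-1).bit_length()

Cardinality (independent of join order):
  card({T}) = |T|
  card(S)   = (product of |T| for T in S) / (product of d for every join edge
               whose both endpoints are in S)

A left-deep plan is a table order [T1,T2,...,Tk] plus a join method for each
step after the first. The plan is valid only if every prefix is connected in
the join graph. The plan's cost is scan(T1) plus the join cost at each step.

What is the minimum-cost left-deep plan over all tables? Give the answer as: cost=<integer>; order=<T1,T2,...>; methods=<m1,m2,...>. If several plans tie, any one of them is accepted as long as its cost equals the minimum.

Selinger DP (subsets sized 1..n):
  {A}: scan cost=80, card=80
  {B}: scan cost=300, card=300
  {D}: scan cost=40, card=40
  {C}: scan cost=300, card=300
  {AB}: card=1500; try (A,hash)→1720, (B,merge)→3720, (A,nl_idx)→3900, (A,merge)→3940, (B,hash)→5560, (B,nl)→24080 …(+1); best=1720 via (A,hash)
  {BD}: card=300; try (D,hash)→1080, (D,nl_idx)→2400, (B,merge)→3320, (D,merge)→3580, (B,hash)→5480, (B,nl)→12040 …(+1); best=1080 via (D,hash)
  {BC}: card=15000; try (C,hash)→6000, (B,hash)→6000, (C,merge)→6300, (B,merge)→6300, (C,nl)→90300, (B,nl)→90300; best=6000 via (C,hash)
  {ABD}: card=1500; try (A,hash)→2500, (D,hash)→3700, (A,nl_idx)→4680, (A,merge)→4720, (D,nl_idx)→12220, (D,merge)→20000 …(+2); best=2500 via (A,hash)
  {ABC}: card=75000; try (C,hash)→8620, (A,hash)→22120, (C,merge)→22720, (A,nl_idx)→186000, (A,merge)→231640, (C,nl)→451720 …(+1); best=8620 via (C,hash)
  {BCD}: card=15000; try (C,hash)→6780, (C,merge)→7080, (D,hash)→21480, (C,nl)→91080, (D,nl_idx)→111000, (D,merge)→231280 …(+1); best=6780 via (C,hash)
  {ABCD}: card=75000; try (C,hash)→9400, (A,hash)→22900, (C,merge)→23500, (D,hash)→84100, (A,nl_idx)→186780, (A,merge)→232420 …(+5); best=9400 via (C,hash)

cost=9400; order=B,D,A,C; methods=hash,hash,hash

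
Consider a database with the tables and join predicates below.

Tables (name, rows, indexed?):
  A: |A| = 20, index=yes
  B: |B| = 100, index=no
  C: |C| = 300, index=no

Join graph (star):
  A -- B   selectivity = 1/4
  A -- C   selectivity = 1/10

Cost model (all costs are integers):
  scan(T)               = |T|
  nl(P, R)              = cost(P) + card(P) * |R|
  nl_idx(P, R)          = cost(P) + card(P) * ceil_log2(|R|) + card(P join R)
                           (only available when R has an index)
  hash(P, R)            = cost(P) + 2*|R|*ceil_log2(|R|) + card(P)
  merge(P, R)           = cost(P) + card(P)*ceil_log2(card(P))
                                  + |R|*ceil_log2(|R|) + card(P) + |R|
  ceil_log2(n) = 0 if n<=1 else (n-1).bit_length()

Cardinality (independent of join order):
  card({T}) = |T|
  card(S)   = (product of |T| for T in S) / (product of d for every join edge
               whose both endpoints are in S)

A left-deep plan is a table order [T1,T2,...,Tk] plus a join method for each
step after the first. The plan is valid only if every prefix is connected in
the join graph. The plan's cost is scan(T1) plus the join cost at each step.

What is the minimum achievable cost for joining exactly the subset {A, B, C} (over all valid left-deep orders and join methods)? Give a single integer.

Selinger DP over subsets of {A,B,C}:
  {A}: scan cost=20, card=20
  {B}: scan cost=100, card=100
  {C}: scan cost=300, card=300
  {AB}: card=500; try (A,hash)→400, (B,merge)→940, (A,merge)→1020, (A,nl_idx)→1100, (B,hash)→1440, (B,nl)→2020 …(+1); best=400 via (A,hash)
  {AC}: card=600; try (A,hash)→800, (A,nl_idx)→2400, (C,merge)→3140, (A,merge)→3420, (C,hash)→5440, (C,nl)→6020 …(+1); best=800 via (A,hash)
  {ABC}: card=15000; try (B,hash)→2800, (C,hash)→6300, (B,merge)→8200, (C,merge)→8400, (B,nl)→60800, (C,nl)→150400; best=2800 via (B,hash)

2800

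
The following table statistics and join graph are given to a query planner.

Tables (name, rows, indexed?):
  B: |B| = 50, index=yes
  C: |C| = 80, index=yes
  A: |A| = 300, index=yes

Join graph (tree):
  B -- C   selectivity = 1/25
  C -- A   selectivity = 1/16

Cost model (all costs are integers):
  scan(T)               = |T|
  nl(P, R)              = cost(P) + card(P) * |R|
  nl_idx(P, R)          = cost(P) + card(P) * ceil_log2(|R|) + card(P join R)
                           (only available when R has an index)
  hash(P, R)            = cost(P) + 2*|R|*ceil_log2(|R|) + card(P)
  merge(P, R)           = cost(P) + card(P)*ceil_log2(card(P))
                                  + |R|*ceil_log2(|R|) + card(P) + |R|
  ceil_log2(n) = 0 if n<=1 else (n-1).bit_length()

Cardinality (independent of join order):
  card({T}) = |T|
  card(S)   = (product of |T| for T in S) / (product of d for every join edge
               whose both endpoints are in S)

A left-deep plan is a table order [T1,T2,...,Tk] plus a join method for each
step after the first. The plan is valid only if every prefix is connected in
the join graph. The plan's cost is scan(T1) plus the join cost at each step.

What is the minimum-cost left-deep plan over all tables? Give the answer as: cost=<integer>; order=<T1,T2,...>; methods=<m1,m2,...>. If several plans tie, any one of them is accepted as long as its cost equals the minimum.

cost=3820; order=A,C,B; methods=hash,hash

Selinger DP (subsets sized 1..n):
  {B}: scan cost=50, card=50
  {C}: scan cost=80, card=80
  {A}: scan cost=300, card=300
  {BC}: card=160; try (C,nl_idx)→560, (B,nl_idx)→720, (B,hash)→760, (C,merge)→1040, (B,merge)→1070, (C,hash)→1220 …(+2); best=560 via (C,nl_idx)
  {AC}: card=1500; try (C,hash)→1720, (A,nl_idx)→2300, (A,merge)→3720, (C,nl_idx)→3900, (C,merge)→3940, (A,hash)→5560 …(+2); best=1720 via (C,hash)
  {ABC}: card=3000; try (B,hash)→3820, (A,merge)→5000, (A,nl_idx)→5000, (A,hash)→6120, (B,nl_idx)→13720, (B,merge)→20070 …(+2); best=3820 via (B,hash)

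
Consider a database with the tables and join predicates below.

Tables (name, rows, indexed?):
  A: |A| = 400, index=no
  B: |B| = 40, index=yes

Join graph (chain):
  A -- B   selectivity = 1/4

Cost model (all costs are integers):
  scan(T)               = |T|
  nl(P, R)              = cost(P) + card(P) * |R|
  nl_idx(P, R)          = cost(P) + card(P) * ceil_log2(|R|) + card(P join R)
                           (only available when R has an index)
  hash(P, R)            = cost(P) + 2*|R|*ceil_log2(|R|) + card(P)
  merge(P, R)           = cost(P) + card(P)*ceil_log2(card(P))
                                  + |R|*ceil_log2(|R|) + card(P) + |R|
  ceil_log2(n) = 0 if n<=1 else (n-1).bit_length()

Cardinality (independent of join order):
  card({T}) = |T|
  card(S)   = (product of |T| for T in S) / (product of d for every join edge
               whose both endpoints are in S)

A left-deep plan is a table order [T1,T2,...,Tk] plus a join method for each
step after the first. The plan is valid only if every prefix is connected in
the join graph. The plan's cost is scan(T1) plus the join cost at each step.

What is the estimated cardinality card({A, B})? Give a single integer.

Tables in S: A(400), B(40)
Edges inside S: A-B(d=4)
numerator = 400 * 40 = 16000
denominator = 4 = 4
card(S) = 16000 / 4 = 4000

4000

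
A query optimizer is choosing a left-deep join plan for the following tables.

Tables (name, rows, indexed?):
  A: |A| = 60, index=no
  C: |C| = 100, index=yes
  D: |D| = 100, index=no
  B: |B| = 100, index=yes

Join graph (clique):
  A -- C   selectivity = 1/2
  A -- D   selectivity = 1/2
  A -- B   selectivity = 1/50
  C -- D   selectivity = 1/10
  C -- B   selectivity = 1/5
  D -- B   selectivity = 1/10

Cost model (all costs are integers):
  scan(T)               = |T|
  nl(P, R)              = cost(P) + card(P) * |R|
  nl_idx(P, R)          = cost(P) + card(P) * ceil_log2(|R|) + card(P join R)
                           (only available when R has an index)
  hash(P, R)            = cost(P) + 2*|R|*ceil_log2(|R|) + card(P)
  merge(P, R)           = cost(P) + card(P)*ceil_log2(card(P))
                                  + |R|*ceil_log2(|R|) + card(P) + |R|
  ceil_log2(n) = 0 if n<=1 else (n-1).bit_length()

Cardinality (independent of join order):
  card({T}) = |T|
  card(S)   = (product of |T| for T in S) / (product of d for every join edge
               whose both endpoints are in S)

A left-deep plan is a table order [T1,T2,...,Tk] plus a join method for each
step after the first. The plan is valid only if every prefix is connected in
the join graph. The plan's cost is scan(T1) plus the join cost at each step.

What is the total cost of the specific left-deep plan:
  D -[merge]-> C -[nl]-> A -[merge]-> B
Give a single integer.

287500

step 1: scan D: cost=100, card=100
step 2: join C via merge
    card(P join C) = 100*100/(10) = 1000
    cost = 100 + 100*7 + 100*7 + 100 + 100 = 1700
step 3: join A via nl
    card(P join A) = 1000*60/(2*2) = 15000
    cost = 1700 + 1000*60 = 61700
step 4: join B via merge
    card(P join B) = 15000*100/(50*5*10) = 600
    cost = 61700 + 15000*14 + 100*7 + 15000 + 100 = 287500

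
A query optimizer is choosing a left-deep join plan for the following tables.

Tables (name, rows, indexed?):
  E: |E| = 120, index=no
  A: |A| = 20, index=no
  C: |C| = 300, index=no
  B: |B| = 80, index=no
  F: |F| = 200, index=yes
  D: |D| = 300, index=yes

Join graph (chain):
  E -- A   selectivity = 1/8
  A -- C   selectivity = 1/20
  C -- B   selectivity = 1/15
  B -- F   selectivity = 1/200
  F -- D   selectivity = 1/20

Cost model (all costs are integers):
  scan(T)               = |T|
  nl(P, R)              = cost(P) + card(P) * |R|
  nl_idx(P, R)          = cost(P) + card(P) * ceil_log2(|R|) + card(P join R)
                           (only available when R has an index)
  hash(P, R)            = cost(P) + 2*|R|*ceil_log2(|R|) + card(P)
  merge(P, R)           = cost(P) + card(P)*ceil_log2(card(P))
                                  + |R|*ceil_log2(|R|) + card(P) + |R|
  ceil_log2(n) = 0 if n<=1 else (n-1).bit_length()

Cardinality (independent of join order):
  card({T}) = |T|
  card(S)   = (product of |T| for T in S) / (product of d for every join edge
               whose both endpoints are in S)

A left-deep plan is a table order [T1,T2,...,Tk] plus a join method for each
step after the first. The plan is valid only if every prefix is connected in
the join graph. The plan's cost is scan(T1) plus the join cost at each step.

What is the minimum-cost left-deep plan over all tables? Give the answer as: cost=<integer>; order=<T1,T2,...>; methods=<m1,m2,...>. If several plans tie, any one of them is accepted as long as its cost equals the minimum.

Selinger DP (subsets sized 1..n):
  {E}: scan cost=120, card=120
  {A}: scan cost=20, card=20
  {C}: scan cost=300, card=300
  {B}: scan cost=80, card=80
  {F}: scan cost=200, card=200
  {D}: scan cost=300, card=300
  {AE}: card=300; try (A,hash)→440, (E,merge)→1100, (A,merge)→1200, (E,hash)→1720, (E,nl)→2420, (A,nl)→2520; best=440 via (A,hash)
  {AC}: card=300; try (A,hash)→800, (C,merge)→3140, (A,merge)→3420, (C,hash)→5440, (C,nl)→6020, (A,nl)→6300; best=800 via (A,hash)
  {BC}: card=1600; try (B,hash)→1720, (C,merge)→3720, (B,merge)→3940, (C,hash)→5560, (C,nl)→24080, (B,nl)→24300; best=1720 via (B,hash)
  {BF}: card=80; try (F,nl_idx)→800, (B,hash)→1520, (F,merge)→2520, (B,merge)→2640, (F,hash)→3360, (F,nl)→16080 …(+1); best=800 via (F,nl_idx)
  {DF}: card=3000; try (F,hash)→3800, (D,merge)→5000, (D,nl_idx)→5000, (F,merge)→5100, (F,nl_idx)→5700, (D,hash)→5800 …(+2); best=3800 via (F,hash)
  {ACE}: card=4500; try (E,hash)→2780, (E,merge)→4760, (C,hash)→6140, (C,merge)→6440, (E,nl)→36800, (C,nl)→90440; best=2780 via (E,hash)
  {ABC}: card=1600; try (B,hash)→2220, (A,hash)→3520, (B,merge)→4440, (A,merge)→21040, (B,nl)→24800, (A,nl)→33720; best=2220 via (B,hash)
  {BCF}: card=1600; try (C,merge)→4440, (C,hash)→6280, (F,hash)→6520, (F,nl_idx)→16120, (F,merge)→22720, (C,nl)→24800 …(+1); best=4440 via (C,merge)
  {BDF}: card=1200; try (D,nl_idx)→2720, (D,merge)→4440, (D,hash)→6280, (B,hash)→7920, (D,nl)→24800, (B,merge)→43440 …(+1); best=2720 via (D,nl_idx)
  {ABCE}: card=24000; try (E,hash)→5500, (B,hash)→8400, (E,merge)→22380, (B,merge)→66420, (E,nl)→194220, (B,nl)→362780; best=5500 via (E,hash)
  {ABCF}: card=1600; try (A,hash)→6240, (F,hash)→7020, (F,nl_idx)→16620, (F,merge)→23220, (A,merge)→23760, (A,nl)→36440 …(+1); best=6240 via (A,hash)
  {BCDF}: card=24000; try (C,hash)→9320, (D,hash)→11440, (C,merge)→20120, (D,merge)→26640, (D,nl_idx)→42840, (C,nl)→362720 …(+1); best=9320 via (C,hash)
  {ABCEF}: card=24000; try (E,hash)→9520, (E,merge)→26400, (F,hash)→32700, (E,nl)→198240, (F,nl_idx)→221500, (F,merge)→391300 …(+1); best=9520 via (E,hash)
  {ABCDF}: card=24000; try (D,hash)→13240, (D,merge)→28440, (A,hash)→33520, (D,nl_idx)→44640, (A,merge)→393440, (D,nl)→486240 …(+1); best=13240 via (D,hash)
  {ABCDEF}: card=360000; try (E,hash)→38920, (D,hash)→38920, (D,merge)→396520, (E,merge)→398200, (D,nl_idx)→585520, (E,nl)→2893240 …(+1); best=38920 via (E,hash)

cost=38920; order=B,F,C,A,D,E; methods=nl_idx,merge,hash,hash,hash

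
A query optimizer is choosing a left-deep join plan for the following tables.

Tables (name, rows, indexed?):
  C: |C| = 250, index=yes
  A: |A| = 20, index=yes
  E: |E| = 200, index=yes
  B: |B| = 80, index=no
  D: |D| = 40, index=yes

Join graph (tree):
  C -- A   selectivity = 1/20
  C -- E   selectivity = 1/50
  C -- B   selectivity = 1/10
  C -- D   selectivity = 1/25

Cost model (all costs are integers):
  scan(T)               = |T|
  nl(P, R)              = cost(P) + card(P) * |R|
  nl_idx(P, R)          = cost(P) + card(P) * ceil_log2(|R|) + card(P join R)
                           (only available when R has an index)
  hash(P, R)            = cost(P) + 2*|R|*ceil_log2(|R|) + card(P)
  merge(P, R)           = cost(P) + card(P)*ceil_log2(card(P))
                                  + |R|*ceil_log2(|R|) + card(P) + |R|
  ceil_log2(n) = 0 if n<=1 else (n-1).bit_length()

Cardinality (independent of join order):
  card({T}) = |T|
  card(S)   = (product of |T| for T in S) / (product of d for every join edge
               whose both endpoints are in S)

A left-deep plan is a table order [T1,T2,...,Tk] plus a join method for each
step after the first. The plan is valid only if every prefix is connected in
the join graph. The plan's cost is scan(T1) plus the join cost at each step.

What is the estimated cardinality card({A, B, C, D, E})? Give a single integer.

Tables in S: A(20), B(80), C(250), D(40), E(200)
Edges inside S: C-A(d=20), C-E(d=50), C-B(d=10), C-D(d=25)
numerator = 20 * 80 * 250 * 40 * 200 = 3200000000
denominator = 20 * 50 * 10 * 25 = 250000
card(S) = 3200000000 / 250000 = 12800

12800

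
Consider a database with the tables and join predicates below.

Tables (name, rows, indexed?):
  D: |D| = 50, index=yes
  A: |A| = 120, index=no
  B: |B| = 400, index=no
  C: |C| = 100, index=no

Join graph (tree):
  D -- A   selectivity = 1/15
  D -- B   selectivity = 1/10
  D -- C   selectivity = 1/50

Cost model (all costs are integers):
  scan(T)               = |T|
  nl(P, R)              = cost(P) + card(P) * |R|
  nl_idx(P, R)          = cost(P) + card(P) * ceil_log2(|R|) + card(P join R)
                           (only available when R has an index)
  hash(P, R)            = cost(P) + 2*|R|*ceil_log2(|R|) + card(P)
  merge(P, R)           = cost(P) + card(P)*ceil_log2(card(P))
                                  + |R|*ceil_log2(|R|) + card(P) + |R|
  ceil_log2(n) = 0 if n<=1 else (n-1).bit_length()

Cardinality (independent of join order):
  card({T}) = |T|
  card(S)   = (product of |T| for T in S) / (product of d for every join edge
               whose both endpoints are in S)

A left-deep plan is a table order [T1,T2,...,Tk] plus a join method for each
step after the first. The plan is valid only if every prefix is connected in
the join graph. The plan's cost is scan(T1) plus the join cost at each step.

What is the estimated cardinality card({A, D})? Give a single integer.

400

Tables in S: A(120), D(50)
Edges inside S: D-A(d=15)
numerator = 120 * 50 = 6000
denominator = 15 = 15
card(S) = 6000 / 15 = 400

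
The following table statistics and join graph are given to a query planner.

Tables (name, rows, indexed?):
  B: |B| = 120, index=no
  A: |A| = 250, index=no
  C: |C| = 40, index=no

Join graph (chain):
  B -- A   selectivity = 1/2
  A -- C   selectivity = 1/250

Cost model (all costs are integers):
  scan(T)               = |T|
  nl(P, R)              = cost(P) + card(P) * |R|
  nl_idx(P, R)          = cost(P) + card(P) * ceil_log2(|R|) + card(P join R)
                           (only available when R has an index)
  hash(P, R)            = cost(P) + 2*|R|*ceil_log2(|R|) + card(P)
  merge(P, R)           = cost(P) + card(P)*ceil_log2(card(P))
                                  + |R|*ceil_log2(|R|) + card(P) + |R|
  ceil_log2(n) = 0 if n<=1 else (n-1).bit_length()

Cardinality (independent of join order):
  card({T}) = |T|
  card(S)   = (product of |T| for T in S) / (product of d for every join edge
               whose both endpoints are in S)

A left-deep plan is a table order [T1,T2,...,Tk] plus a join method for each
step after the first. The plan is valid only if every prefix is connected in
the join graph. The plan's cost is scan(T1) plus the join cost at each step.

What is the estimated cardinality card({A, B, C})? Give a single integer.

Tables in S: A(250), B(120), C(40)
Edges inside S: B-A(d=2), A-C(d=250)
numerator = 250 * 120 * 40 = 1200000
denominator = 2 * 250 = 500
card(S) = 1200000 / 500 = 2400

2400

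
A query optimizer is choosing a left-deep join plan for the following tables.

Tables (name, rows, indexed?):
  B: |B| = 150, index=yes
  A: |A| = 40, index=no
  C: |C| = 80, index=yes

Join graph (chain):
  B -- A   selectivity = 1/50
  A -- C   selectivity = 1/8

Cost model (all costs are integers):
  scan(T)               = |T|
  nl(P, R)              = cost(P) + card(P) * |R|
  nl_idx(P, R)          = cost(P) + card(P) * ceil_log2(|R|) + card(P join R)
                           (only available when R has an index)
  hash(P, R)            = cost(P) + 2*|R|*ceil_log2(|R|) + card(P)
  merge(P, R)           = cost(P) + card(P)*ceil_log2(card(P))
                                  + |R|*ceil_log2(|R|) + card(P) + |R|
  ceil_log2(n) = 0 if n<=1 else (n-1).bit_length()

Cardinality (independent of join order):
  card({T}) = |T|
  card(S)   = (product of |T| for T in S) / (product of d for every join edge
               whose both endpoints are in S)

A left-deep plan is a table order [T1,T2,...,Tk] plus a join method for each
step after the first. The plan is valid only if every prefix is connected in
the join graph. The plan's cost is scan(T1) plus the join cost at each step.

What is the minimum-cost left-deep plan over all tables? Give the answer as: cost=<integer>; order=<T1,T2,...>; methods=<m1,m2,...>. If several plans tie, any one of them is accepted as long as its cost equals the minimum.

cost=1720; order=A,B,C; methods=nl_idx,hash

Selinger DP (subsets sized 1..n):
  {B}: scan cost=150, card=150
  {A}: scan cost=40, card=40
  {C}: scan cost=80, card=80
  {AB}: card=120; try (B,nl_idx)→480, (A,hash)→780, (B,merge)→1670, (A,merge)→1780, (B,hash)→2480, (B,nl)→6040 …(+1); best=480 via (B,nl_idx)
  {AC}: card=400; try (A,hash)→640, (C,nl_idx)→720, (C,merge)→960, (A,merge)→1000, (C,hash)→1200, (C,nl)→3240 …(+1); best=640 via (A,hash)
  {ABC}: card=1200; try (C,hash)→1720, (C,merge)→2080, (C,nl_idx)→2520, (B,hash)→3440, (B,nl_idx)→5040, (B,merge)→5990 …(+2); best=1720 via (C,hash)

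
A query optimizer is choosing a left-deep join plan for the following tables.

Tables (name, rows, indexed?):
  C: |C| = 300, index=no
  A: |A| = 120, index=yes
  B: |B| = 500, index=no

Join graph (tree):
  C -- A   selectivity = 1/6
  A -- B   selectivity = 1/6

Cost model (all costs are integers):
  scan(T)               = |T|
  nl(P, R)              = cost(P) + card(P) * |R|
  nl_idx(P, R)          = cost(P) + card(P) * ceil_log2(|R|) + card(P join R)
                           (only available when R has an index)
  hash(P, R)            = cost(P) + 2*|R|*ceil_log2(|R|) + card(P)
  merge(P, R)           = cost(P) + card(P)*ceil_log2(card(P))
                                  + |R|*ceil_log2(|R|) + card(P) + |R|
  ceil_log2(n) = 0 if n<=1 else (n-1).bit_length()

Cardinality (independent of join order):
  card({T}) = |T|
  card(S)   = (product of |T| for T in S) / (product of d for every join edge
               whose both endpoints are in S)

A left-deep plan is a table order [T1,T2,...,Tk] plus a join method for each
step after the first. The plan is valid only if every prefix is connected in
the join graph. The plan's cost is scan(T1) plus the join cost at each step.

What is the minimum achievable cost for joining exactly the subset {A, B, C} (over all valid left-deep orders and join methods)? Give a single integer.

17280

Selinger DP over subsets of {A,B,C}:
  {C}: scan cost=300, card=300
  {A}: scan cost=120, card=120
  {B}: scan cost=500, card=500
  {AC}: card=6000; try (A,hash)→2280, (C,merge)→4080, (A,merge)→4260, (C,hash)→5640, (A,nl_idx)→8400, (C,nl)→36120 …(+1); best=2280 via (A,hash)
  {AB}: card=10000; try (A,hash)→2680, (B,merge)→6080, (A,merge)→6460, (B,hash)→9240, (A,nl_idx)→14000, (B,nl)→60120 …(+1); best=2680 via (A,hash)
  {ABC}: card=500000; try (B,hash)→17280, (C,hash)→18080, (B,merge)→91280, (C,merge)→155680, (B,nl)→3002280, (C,nl)→3002680; best=17280 via (B,hash)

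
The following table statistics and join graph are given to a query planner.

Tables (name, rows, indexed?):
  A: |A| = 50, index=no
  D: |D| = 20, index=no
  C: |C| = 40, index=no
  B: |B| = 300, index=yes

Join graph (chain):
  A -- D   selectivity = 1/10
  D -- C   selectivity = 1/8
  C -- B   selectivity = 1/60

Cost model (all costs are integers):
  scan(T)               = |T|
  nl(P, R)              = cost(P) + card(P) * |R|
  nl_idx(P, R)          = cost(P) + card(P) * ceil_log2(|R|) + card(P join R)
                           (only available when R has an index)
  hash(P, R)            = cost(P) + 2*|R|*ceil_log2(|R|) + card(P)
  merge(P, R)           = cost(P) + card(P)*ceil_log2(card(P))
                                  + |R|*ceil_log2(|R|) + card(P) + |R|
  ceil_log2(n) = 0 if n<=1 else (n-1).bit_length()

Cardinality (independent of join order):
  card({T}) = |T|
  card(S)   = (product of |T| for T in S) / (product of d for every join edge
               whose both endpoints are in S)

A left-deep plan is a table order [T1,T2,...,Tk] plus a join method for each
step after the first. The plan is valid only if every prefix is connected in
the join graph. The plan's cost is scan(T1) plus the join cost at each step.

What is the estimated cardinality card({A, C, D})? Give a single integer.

500

Tables in S: A(50), C(40), D(20)
Edges inside S: A-D(d=10), D-C(d=8)
numerator = 50 * 40 * 20 = 40000
denominator = 10 * 8 = 80
card(S) = 40000 / 80 = 500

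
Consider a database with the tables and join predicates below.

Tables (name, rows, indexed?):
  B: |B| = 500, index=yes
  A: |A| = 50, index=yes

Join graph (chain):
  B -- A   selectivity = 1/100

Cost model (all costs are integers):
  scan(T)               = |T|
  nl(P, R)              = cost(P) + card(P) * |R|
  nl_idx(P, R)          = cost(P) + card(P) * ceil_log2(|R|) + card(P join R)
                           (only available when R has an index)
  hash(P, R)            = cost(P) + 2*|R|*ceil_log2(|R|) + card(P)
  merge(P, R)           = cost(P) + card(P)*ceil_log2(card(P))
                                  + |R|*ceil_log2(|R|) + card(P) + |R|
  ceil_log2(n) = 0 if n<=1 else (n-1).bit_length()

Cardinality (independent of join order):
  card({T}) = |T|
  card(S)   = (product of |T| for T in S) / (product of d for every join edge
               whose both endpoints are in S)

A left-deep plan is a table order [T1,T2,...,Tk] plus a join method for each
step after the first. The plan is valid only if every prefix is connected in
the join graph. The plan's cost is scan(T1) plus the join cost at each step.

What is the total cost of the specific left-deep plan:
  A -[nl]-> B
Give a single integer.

25050

step 1: scan A: cost=50, card=50
step 2: join B via nl
    card(P join B) = 50*500/(100) = 250
    cost = 50 + 50*500 = 25050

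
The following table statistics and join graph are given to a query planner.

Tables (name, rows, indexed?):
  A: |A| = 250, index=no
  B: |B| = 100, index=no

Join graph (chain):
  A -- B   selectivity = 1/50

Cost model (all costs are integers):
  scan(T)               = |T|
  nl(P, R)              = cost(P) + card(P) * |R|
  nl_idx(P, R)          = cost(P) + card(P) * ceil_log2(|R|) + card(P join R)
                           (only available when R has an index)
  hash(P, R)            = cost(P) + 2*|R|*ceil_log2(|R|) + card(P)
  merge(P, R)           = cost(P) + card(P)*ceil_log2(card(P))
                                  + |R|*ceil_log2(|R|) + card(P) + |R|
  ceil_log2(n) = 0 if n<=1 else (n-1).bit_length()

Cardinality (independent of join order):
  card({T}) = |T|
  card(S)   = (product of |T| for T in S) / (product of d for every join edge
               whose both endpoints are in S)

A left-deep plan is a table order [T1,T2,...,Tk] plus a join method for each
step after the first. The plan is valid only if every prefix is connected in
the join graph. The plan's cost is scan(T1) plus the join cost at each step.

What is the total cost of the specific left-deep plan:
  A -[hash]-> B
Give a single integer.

step 1: scan A: cost=250, card=250
step 2: join B via hash
    card(P join B) = 250*100/(50) = 500
    cost = 250 + 2*100*7 + 250 = 1900

1900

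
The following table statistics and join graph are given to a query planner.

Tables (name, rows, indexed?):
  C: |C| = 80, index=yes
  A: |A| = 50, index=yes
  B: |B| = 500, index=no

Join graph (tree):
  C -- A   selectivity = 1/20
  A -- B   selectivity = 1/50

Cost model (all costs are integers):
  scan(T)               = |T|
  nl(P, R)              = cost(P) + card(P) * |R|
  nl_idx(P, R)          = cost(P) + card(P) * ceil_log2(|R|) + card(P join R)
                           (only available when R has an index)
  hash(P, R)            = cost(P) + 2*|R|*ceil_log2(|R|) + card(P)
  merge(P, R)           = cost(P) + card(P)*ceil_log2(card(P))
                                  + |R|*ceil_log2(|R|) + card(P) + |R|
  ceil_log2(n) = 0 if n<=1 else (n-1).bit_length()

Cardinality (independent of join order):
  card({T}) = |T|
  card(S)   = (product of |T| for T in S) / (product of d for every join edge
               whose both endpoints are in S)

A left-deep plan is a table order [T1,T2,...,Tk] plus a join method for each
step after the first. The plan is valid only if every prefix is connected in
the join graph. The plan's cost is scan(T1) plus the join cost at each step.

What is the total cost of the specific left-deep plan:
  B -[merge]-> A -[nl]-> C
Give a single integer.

45850

step 1: scan B: cost=500, card=500
step 2: join A via merge
    card(P join A) = 500*50/(50) = 500
    cost = 500 + 500*9 + 50*6 + 500 + 50 = 5850
step 3: join C via nl
    card(P join C) = 500*80/(20) = 2000
    cost = 5850 + 500*80 = 45850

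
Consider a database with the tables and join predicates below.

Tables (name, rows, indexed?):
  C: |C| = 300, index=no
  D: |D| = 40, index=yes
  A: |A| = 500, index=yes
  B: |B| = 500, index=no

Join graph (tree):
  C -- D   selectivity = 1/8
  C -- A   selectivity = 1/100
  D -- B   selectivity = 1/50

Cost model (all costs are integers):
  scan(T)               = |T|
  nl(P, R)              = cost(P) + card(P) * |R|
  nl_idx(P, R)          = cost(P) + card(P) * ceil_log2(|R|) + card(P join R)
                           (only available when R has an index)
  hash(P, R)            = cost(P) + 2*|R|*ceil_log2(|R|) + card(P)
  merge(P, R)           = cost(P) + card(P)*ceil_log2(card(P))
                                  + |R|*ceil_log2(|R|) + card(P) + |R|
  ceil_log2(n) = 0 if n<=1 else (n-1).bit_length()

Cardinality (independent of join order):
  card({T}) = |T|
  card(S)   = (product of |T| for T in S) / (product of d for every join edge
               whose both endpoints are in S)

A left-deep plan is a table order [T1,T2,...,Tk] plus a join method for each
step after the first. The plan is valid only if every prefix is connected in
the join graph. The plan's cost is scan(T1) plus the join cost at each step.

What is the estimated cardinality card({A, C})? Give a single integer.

Tables in S: A(500), C(300)
Edges inside S: C-A(d=100)
numerator = 500 * 300 = 150000
denominator = 100 = 100
card(S) = 150000 / 100 = 1500

1500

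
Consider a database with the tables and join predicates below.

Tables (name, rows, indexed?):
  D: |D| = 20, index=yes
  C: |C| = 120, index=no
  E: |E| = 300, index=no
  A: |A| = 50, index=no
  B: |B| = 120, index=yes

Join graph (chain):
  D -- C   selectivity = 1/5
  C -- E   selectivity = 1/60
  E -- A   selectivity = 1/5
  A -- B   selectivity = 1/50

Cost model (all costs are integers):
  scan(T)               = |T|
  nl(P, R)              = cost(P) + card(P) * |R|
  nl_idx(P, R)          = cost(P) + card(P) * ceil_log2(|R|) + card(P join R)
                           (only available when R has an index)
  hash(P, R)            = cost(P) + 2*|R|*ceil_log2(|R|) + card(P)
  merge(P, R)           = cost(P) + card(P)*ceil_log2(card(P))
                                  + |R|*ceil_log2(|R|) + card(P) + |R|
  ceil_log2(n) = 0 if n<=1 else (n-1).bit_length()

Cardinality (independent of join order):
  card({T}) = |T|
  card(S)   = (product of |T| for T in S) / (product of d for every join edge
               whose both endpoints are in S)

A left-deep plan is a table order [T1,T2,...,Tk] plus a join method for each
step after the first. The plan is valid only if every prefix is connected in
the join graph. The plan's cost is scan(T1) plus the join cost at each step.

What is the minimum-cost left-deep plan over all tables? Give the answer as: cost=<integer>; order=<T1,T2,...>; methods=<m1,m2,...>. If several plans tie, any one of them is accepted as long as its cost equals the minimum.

Selinger DP (subsets sized 1..n):
  {D}: scan cost=20, card=20
  {C}: scan cost=120, card=120
  {E}: scan cost=300, card=300
  {A}: scan cost=50, card=50
  {B}: scan cost=120, card=120
  {CD}: card=480; try (D,hash)→440, (C,merge)→1100, (D,merge)→1200, (D,nl_idx)→1200, (C,hash)→1720, (C,nl)→2420 …(+1); best=440 via (D,hash)
  {CE}: card=600; try (C,hash)→2280, (E,merge)→4080, (C,merge)→4260, (E,hash)→5640, (E,nl)→36120, (C,nl)→36300; best=2280 via (C,hash)
  {AE}: card=3000; try (A,hash)→1200, (E,merge)→3400, (A,merge)→3650, (E,hash)→5500, (E,nl)→15050, (A,nl)→15300; best=1200 via (A,hash)
  {AB}: card=120; try (B,nl_idx)→520, (A,hash)→840, (B,merge)→1360, (A,merge)→1430, (B,hash)→1780, (B,nl)→6050 …(+1); best=520 via (B,nl_idx)
  {CDE}: card=2400; try (D,hash)→3080, (E,hash)→6320, (D,nl_idx)→7680, (E,merge)→8240, (D,merge)→9000, (D,nl)→14280 …(+1); best=3080 via (D,hash)
  {ACE}: card=6000; try (A,hash)→3480, (C,hash)→5880, (A,merge)→9230, (A,nl)→32280, (C,merge)→41160, (C,nl)→361200; best=3480 via (A,hash)
  {ABE}: card=7200; try (E,merge)→4480, (B,hash)→5880, (E,hash)→6040, (B,nl_idx)→29400, (E,nl)→36520, (B,merge)→41160 …(+1); best=4480 via (E,merge)
  {ACDE}: card=24000; try (A,hash)→6080, (D,hash)→9680, (A,merge)→34630, (D,nl_idx)→57480, (D,merge)→87600, (A,nl)→123080 …(+1); best=6080 via (A,hash)
  {ABCE}: card=14400; try (B,hash)→11160, (C,hash)→13360, (B,nl_idx)→59880, (B,merge)→88440, (C,merge)→106240, (B,nl)→723480 …(+1); best=11160 via (B,hash)
  {ABCDE}: card=57600; try (D,hash)→25760, (B,hash)→31760, (D,nl_idx)→140760, (D,merge)→227280, (B,nl_idx)→231680, (D,nl)→299160 …(+2); best=25760 via (D,hash)

cost=25760; order=E,C,A,B,D; methods=hash,hash,hash,hash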